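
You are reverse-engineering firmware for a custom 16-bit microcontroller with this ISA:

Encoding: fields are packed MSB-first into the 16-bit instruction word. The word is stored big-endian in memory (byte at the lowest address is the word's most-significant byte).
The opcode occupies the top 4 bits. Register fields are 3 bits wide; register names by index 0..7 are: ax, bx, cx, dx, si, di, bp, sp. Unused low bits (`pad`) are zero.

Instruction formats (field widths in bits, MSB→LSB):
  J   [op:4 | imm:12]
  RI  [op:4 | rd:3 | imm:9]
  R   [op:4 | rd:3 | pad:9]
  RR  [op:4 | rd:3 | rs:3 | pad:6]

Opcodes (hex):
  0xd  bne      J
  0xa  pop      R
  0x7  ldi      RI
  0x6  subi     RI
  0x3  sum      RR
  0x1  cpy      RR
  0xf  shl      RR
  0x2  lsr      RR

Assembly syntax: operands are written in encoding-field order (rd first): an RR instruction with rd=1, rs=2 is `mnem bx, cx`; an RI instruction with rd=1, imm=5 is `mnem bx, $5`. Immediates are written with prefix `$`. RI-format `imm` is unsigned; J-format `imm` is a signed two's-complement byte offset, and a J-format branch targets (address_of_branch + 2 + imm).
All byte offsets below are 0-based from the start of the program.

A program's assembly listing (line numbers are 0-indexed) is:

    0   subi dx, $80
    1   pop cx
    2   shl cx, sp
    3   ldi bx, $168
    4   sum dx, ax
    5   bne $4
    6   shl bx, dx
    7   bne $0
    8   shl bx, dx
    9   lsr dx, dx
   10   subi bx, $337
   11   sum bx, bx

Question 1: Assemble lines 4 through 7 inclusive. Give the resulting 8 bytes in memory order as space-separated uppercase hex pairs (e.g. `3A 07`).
line 4 (sum): pack op=0x3:4|rd=3:3|rs=0:3|pad=0:6 = 0x3600; big→ 36 00
line 5 (bne): pack op=0xd:4|imm=4:12 = 0xd004; big→ d0 04
line 6 (shl): pack op=0xf:4|rd=1:3|rs=3:3|pad=0:6 = 0xf2c0; big→ f2 c0
line 7 (bne): pack op=0xd:4|imm=0:12 = 0xd000; big→ d0 00

36 00 D0 04 F2 C0 D0 00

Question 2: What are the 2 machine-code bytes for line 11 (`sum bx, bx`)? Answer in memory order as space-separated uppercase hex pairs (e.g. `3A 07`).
line 11 (sum): pack op=0x3:4|rd=1:3|rs=1:3|pad=0:6 = 0x3240; big→ 32 40

32 40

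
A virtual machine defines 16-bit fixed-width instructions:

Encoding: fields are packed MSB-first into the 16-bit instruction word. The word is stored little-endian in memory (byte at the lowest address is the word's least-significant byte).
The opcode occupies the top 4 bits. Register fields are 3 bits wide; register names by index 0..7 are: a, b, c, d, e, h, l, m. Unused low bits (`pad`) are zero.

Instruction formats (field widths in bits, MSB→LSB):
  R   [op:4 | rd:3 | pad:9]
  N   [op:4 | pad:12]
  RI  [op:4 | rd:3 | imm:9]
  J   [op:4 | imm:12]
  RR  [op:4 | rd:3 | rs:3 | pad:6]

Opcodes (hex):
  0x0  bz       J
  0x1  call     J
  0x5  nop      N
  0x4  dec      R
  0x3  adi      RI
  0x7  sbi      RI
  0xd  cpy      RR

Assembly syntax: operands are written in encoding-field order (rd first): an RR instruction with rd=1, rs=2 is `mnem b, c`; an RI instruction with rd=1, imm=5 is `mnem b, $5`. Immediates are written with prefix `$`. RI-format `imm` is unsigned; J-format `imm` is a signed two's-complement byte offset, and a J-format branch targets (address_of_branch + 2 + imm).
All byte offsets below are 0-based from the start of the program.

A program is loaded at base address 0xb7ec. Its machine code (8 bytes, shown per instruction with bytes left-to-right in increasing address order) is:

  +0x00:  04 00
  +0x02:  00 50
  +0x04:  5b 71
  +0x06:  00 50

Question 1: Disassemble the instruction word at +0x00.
@+00  little-endian(04 00) = 0x0004
  top 4b → 0x0 → bz [J]
  imm@[11:0]=0x4 ⇒ $4

bz $4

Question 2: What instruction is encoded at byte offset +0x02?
nop

[02] 00 50 → 0x5000
  opcode bits[15:12]=0x5: nop/N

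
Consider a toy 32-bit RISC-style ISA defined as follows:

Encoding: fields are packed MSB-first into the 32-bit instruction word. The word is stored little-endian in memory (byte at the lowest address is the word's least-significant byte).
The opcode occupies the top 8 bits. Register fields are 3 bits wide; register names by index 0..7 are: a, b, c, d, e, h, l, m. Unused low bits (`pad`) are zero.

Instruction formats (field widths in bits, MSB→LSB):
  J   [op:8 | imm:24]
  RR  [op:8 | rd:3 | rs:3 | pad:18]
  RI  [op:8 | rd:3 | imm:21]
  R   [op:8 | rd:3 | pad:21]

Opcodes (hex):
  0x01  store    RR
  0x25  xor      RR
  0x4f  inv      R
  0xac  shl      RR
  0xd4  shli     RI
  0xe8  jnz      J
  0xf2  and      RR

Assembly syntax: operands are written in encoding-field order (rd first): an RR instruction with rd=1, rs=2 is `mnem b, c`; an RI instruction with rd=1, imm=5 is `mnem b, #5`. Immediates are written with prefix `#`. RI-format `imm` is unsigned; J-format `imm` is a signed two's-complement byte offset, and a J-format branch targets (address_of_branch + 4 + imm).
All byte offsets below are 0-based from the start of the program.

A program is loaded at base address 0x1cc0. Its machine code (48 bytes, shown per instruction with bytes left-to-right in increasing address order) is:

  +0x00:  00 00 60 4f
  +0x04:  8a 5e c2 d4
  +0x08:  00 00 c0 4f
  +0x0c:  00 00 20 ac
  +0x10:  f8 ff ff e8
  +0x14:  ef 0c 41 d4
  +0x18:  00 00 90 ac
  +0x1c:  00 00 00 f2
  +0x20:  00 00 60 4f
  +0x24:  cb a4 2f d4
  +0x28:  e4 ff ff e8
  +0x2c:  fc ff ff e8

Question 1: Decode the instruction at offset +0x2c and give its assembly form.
jnz #-4

[2c] fc ff ff e8 → 0xe8fffffc
  op=0xe8fffffc>>24=0xe8 ⇒ jnz (J)
  imm: (w>>0)&0xffffff=0xfffffc (s24→-4) → #-4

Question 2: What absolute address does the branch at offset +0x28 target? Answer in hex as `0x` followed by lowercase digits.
+0x28: e4 ff ff e8 ⇒ word 0xe8ffffe4 (little)
  opcode bits[31:24]=0xe8: jnz/J
  imm: (w>>0)&0xffffff=0xffffe4 (s24→-28) → #-28
  target = base 0x1cc0 + off 0x28 + 4 + imm -28 = 0x1cd0

0x1cd0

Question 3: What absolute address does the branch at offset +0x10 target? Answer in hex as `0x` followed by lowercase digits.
+0x10: f8 ff ff e8 ⇒ word 0xe8fffff8 (little)
  op=0xe8fffff8>>24=0xe8 ⇒ jnz (J)
  imm@[23:0]=0xfffff8 (s24→-8) ⇒ #-8
  target = base 0x1cc0 + off 0x10 + 4 + imm -8 = 0x1ccc

0x1ccc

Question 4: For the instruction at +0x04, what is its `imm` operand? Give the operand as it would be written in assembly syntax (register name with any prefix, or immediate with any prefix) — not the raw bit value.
#155274

off 0x04: read 8a 5e c2 d4 as little → 0xd4c25e8a
  op=0xd4c25e8a>>24=0xd4 ⇒ shli (RI)
  [23:21] rd=6 = l
  [20:0] imm=155274 = #155274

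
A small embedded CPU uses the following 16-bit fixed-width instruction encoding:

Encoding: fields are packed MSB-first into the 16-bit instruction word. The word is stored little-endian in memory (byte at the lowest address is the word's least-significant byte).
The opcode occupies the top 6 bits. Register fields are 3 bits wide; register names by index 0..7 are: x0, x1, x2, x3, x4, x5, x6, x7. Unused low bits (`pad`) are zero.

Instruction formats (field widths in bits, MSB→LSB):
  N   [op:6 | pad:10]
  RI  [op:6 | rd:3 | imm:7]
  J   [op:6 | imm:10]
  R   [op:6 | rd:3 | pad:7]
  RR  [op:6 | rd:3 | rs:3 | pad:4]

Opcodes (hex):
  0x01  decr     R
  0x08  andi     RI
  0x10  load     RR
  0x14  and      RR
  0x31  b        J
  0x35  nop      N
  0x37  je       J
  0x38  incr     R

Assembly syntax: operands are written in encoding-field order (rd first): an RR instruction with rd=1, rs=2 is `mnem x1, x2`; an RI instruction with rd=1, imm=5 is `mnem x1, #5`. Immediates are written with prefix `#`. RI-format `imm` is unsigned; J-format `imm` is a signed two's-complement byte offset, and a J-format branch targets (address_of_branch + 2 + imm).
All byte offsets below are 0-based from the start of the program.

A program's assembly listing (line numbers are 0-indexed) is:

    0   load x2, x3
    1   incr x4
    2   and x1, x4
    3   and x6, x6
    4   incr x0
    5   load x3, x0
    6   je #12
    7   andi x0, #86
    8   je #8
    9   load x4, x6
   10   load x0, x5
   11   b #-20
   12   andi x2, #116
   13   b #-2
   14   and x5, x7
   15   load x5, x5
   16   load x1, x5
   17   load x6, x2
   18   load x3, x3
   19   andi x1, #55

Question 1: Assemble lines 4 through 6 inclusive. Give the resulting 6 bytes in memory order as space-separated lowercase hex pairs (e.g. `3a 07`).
L4: incr op=0x38:6|rd=0:3|pad=0:7 ⇒ 0xe000 ⇒ little 00 e0
L5: load op=0x10:6|rd=3:3|rs=0:3|pad=0:4 ⇒ 0x4180 ⇒ little 80 41
L6: je op=0x37:6|imm=12:10 ⇒ 0xdc0c ⇒ little 0c dc

00 e0 80 41 0c dc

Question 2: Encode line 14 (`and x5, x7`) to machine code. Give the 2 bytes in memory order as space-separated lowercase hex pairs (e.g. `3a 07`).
14. and fields op=0x14:6|rd=5:3|rs=7:3|pad=0:4 → word 52f0h → f0 52

f0 52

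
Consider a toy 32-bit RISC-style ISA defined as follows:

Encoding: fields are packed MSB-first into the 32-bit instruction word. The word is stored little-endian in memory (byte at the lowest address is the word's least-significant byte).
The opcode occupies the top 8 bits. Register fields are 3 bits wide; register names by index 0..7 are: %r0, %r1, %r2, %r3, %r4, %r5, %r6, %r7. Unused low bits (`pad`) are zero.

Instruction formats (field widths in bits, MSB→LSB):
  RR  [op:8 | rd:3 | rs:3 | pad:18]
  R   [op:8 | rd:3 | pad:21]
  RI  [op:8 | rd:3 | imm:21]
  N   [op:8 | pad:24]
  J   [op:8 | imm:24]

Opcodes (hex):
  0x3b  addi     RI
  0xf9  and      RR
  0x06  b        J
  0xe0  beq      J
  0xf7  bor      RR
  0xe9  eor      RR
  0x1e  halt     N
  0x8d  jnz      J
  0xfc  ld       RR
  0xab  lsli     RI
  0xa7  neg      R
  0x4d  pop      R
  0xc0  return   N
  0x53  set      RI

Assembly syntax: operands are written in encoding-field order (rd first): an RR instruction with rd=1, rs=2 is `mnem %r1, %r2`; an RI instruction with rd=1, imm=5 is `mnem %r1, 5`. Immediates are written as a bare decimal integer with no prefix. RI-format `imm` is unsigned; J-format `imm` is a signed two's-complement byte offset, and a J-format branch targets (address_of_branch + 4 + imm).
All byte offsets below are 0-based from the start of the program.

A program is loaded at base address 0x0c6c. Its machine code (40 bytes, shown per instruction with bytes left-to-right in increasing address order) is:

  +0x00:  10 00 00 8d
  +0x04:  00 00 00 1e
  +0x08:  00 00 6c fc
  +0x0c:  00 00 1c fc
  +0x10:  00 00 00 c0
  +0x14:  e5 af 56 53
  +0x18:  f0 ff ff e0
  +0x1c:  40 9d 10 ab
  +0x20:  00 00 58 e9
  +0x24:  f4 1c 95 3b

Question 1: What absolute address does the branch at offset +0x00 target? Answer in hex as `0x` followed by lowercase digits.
0x0c80

@+00  little-endian(10 00 00 8d) = 0x8d000010
  top 8b → 0x8d → jnz [J]
  [23:0] imm=16 = 16
  target = base 0x0c6c + off 0x00 + 4 + imm 16 = 0x0c80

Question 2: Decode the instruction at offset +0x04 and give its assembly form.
halt

+0x04: 00 00 00 1e ⇒ word 0x1e000000 (little)
  op=0x1e000000>>24=0x1e ⇒ halt (N)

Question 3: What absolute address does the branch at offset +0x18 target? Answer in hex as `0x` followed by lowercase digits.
0x0c78

off 0x18: read f0 ff ff e0 as little → 0xe0fffff0
  top 8b → 0xe0 → beq [J]
  imm: (w>>0)&0xffffff=0xfffff0 (s24→-16) → -16
  target = base 0x0c6c + off 0x18 + 4 + imm -16 = 0x0c78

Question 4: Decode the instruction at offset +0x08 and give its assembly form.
[08] 00 00 6c fc → 0xfc6c0000
  op=0xfc6c0000>>24=0xfc ⇒ ld (RR)
  rd: (w>>21)&0x7=0x3 → %r3
  rs: (w>>18)&0x7=0x3 → %r3

ld %r3, %r3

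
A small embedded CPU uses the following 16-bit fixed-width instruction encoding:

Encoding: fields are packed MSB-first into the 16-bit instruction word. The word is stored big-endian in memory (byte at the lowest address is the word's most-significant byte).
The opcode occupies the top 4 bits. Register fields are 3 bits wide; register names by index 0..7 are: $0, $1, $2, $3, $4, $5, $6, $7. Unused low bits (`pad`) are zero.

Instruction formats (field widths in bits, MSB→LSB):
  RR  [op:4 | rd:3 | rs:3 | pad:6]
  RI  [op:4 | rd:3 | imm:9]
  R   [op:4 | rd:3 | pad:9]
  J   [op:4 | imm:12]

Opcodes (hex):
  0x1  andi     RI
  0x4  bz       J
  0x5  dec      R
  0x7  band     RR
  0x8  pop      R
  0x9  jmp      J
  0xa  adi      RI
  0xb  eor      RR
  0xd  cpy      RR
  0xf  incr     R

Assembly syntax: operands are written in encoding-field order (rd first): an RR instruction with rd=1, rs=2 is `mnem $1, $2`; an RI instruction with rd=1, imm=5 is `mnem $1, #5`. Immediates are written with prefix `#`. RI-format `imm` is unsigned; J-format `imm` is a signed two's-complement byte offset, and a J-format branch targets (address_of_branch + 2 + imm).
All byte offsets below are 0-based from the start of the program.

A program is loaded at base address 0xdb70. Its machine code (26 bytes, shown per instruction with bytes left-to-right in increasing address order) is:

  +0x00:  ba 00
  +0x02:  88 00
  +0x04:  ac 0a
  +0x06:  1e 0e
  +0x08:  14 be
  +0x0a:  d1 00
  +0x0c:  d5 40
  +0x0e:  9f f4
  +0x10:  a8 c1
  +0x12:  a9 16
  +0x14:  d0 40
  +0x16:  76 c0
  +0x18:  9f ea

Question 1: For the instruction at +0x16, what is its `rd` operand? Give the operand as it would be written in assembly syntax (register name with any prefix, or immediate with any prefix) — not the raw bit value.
$3

off 0x16: read 76 c0 as big → 0x76c0
  opcode bits[15:12]=0x7: band/RR
  rd: (w>>9)&0x7=0x3 → $3
  rs: (w>>6)&0x7=0x3 → $3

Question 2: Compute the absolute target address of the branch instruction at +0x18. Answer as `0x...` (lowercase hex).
[18] 9f ea → 0x9fea
  opcode bits[15:12]=0x9: jmp/J
  imm: (w>>0)&0xfff=0xfea (s12→-22) → #-22
  target = base 0xdb70 + off 0x18 + 2 + imm -22 = 0xdb74

0xdb74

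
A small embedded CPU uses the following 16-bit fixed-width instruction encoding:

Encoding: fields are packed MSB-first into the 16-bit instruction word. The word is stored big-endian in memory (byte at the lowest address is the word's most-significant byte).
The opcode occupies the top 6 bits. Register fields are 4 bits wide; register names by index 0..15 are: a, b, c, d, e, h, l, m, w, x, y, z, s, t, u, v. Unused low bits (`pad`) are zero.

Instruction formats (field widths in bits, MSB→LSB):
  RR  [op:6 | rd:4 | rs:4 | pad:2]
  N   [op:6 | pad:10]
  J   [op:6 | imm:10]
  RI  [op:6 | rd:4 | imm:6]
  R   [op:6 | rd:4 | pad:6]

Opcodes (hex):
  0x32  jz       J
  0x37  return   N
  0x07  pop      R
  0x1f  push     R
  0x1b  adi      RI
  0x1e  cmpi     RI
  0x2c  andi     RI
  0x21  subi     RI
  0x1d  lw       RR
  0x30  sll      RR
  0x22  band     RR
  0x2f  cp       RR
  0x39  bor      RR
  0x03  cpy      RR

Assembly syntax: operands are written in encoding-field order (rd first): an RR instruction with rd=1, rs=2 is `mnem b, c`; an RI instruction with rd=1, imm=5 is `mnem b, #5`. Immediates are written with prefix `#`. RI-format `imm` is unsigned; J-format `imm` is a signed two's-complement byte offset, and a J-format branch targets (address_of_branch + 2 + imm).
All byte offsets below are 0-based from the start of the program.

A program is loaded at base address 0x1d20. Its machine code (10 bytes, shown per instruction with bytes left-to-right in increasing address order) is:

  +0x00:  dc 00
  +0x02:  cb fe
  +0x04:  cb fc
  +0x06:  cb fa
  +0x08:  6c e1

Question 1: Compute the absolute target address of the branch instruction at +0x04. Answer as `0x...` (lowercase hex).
off 0x04: read cb fc as big → 0xcbfc
  opcode bits[15:10]=0x32: jz/J
  imm: (w>>0)&0x3ff=0x3fc (s10→-4) → #-4
  target = base 0x1d20 + off 0x04 + 2 + imm -4 = 0x1d22

0x1d22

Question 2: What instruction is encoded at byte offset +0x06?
jz #-6

off 0x06: read cb fa as big → 0xcbfa
  top 6b → 0x32 → jz [J]
  imm@[9:0]=0x3fa (s10→-6) ⇒ #-6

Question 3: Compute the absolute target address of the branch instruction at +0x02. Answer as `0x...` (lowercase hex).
off 0x02: read cb fe as big → 0xcbfe
  top 6b → 0x32 → jz [J]
  imm: (w>>0)&0x3ff=0x3fe (s10→-2) → #-2
  target = base 0x1d20 + off 0x02 + 2 + imm -2 = 0x1d22

0x1d22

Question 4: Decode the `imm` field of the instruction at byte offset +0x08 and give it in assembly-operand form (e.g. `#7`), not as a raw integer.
#33

+0x08: 6c e1 ⇒ word 0x6ce1 (big)
  opcode bits[15:10]=0x1b: adi/RI
  [9:6] rd=3 = d
  [5:0] imm=33 = #33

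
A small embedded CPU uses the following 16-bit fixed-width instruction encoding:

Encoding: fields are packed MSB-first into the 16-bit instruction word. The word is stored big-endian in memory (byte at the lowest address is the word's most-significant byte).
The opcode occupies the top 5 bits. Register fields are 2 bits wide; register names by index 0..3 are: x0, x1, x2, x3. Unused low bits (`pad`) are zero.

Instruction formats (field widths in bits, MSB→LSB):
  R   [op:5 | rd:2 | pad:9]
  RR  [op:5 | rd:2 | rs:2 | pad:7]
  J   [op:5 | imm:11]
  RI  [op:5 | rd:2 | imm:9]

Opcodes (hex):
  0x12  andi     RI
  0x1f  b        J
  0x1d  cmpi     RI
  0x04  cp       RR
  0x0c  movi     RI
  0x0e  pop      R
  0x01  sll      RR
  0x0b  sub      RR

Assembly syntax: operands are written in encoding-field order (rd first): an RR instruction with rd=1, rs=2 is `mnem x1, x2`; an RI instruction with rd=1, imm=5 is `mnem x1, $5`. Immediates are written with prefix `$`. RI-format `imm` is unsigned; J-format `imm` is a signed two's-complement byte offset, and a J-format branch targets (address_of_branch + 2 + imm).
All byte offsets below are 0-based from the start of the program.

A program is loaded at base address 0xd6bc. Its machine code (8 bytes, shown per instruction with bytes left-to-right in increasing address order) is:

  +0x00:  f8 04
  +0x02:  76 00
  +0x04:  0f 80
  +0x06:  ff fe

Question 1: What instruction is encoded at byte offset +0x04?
+0x04: 0f 80 ⇒ word 0x0f80 (big)
  op=0x0f80>>11=0x1 ⇒ sll (RR)
  rd: (w>>9)&0x3=0x3 → x3
  rs: (w>>7)&0x3=0x3 → x3

sll x3, x3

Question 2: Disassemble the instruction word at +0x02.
+0x02: 76 00 ⇒ word 0x7600 (big)
  op=0x7600>>11=0xe ⇒ pop (R)
  [10:9] rd=3 = x3

pop x3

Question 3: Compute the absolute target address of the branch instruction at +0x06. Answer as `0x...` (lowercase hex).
0xd6c2

off 0x06: read ff fe as big → 0xfffe
  top 5b → 0x1f → b [J]
  imm@[10:0]=0x7fe (s11→-2) ⇒ $-2
  target = base 0xd6bc + off 0x06 + 2 + imm -2 = 0xd6c2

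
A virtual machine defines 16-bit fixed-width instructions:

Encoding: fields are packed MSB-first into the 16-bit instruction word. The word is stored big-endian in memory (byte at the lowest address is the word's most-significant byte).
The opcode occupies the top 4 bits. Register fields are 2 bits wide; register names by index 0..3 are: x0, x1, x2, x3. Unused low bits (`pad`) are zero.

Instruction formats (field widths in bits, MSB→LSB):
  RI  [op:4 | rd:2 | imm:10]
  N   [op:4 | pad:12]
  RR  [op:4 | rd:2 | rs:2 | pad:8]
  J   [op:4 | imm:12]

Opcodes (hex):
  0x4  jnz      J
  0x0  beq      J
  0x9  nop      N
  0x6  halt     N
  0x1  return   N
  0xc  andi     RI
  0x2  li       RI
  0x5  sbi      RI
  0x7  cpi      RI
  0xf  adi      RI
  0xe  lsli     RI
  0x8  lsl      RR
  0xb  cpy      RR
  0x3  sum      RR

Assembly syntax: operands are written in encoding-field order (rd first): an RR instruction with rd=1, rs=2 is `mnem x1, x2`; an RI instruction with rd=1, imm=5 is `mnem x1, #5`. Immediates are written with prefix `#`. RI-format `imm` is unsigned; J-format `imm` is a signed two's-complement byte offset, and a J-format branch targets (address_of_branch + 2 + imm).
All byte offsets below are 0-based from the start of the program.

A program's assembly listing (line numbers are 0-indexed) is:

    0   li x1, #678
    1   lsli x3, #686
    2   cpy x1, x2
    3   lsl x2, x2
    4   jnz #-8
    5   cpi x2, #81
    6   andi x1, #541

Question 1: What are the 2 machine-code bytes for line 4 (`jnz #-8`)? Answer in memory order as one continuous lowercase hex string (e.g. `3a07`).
line 4 (jnz): pack op=0x4:4|imm=-8:12 = 0x4ff8; big→ 4f f8

4ff8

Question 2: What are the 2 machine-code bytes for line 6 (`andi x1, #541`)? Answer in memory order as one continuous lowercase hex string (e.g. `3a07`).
6. andi fields op=0xc:4|rd=1:2|imm=541:10 → word c61dh → c6 1d

c61d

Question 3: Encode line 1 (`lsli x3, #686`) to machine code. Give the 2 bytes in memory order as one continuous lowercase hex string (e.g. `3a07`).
1. lsli fields op=0xe:4|rd=3:2|imm=686:10 → word eeaeh → ee ae

eeae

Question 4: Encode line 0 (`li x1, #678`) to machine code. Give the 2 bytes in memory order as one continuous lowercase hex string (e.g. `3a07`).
26a6

L0: li op=0x2:4|rd=1:2|imm=678:10 ⇒ 0x26a6 ⇒ big 26 a6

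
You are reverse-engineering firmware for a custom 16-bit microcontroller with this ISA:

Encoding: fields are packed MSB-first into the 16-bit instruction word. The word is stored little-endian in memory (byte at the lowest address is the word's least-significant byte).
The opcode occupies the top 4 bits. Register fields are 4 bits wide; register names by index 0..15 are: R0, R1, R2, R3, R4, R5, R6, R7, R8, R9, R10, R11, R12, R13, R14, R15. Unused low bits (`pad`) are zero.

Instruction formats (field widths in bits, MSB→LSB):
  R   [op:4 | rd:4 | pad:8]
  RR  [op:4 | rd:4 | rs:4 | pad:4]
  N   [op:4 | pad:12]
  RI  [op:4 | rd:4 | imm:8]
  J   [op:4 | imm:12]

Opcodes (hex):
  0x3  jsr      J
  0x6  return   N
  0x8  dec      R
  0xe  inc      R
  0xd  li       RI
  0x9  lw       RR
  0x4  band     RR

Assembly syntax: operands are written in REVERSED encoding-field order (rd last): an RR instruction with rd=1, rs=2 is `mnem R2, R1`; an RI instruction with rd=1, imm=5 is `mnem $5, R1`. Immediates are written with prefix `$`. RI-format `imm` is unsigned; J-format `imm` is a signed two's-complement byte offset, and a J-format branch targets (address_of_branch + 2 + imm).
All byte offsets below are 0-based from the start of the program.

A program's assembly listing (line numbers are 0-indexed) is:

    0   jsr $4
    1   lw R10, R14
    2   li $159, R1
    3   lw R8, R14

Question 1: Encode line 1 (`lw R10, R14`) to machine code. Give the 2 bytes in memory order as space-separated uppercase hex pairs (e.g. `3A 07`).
1. lw fields op=0x9:4|rd=14:4|rs=10:4|pad=0:4 → word 9ea0h → a0 9e

A0 9E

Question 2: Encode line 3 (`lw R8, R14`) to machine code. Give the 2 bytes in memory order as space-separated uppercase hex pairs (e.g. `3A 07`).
L3: lw op=0x9:4|rd=14:4|rs=8:4|pad=0:4 ⇒ 0x9e80 ⇒ little 80 9e

80 9E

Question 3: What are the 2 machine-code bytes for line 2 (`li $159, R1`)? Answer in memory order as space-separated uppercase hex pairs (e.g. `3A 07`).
2. li fields op=0xd:4|rd=1:4|imm=159:8 → word d19fh → 9f d1

9F D1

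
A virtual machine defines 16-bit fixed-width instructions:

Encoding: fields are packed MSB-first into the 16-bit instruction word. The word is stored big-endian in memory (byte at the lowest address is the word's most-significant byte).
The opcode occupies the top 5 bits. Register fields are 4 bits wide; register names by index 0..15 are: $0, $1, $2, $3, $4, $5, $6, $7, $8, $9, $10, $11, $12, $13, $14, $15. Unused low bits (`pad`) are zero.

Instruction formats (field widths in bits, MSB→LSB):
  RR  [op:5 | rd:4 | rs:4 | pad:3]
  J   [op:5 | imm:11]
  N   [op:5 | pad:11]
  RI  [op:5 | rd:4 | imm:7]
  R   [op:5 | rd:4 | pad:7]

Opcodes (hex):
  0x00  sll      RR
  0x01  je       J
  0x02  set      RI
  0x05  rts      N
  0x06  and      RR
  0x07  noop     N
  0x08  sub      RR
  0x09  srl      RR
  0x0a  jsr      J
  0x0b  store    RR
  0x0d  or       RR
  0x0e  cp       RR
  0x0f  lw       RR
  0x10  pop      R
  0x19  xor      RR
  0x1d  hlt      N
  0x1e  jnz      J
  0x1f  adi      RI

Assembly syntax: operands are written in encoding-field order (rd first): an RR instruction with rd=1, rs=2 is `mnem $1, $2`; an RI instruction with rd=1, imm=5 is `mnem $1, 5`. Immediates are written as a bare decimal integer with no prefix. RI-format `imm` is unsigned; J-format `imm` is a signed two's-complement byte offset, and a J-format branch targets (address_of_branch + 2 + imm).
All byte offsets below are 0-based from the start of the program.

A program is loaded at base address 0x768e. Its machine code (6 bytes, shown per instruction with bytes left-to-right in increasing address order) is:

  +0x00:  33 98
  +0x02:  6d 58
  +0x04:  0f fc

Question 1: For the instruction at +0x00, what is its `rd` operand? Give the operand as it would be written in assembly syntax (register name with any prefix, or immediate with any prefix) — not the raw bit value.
$7

+0x00: 33 98 ⇒ word 0x3398 (big)
  top 5b → 0x6 → and [RR]
  [10:7] rd=7 = $7
  [6:3] rs=3 = $3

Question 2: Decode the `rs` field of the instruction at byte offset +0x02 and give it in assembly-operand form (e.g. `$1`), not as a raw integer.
@+02  big-endian(6d 58) = 0x6d58
  opcode bits[15:11]=0xd: or/RR
  rd: (w>>7)&0xf=0xa → $10
  rs: (w>>3)&0xf=0xb → $11

$11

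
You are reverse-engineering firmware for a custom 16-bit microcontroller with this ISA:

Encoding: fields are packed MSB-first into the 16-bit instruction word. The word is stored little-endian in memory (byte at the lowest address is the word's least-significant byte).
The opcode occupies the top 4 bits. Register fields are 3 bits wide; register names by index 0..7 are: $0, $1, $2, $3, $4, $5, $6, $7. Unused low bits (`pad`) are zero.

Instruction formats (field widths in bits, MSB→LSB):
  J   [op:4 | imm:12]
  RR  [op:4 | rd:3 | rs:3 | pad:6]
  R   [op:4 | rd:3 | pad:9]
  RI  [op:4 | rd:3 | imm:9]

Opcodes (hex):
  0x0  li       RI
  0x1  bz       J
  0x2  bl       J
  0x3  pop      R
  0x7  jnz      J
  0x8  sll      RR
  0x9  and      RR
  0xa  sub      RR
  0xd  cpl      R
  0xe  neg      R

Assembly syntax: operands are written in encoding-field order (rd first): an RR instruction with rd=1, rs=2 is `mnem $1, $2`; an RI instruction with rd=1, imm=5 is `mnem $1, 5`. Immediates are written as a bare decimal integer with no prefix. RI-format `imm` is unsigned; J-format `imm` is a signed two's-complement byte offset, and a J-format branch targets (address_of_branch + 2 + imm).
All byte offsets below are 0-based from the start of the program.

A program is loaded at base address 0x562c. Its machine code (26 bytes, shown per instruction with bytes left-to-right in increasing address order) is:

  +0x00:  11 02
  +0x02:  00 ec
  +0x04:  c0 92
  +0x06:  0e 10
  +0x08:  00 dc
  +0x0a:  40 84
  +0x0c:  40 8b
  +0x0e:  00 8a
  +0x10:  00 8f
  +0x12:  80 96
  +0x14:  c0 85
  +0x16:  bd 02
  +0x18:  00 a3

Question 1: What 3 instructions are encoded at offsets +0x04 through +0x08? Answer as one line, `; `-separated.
and $1, $3; bz 14; cpl $6

off 0x04: read c0 92 as little → 0x92c0
  opcode bits[15:12]=0x9: and/RR
  rd: (w>>9)&0x7=0x1 → $1
  rs: (w>>6)&0x7=0x3 → $3
off 0x06: read 0e 10 as little → 0x100e
  opcode bits[15:12]=0x1: bz/J
  imm: (w>>0)&0xfff=0xe → 14
off 0x08: read 00 dc as little → 0xdc00
  opcode bits[15:12]=0xd: cpl/R
  rd: (w>>9)&0x7=0x6 → $6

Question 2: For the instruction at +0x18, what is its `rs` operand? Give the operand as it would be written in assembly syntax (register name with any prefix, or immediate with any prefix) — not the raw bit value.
$4

@+18  little-endian(00 a3) = 0xa300
  op=0xa300>>12=0xa ⇒ sub (RR)
  rd: (w>>9)&0x7=0x1 → $1
  rs: (w>>6)&0x7=0x4 → $4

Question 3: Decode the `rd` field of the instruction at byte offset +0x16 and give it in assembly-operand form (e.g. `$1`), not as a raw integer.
$1

+0x16: bd 02 ⇒ word 0x02bd (little)
  top 4b → 0x0 → li [RI]
  rd@[11:9]=0x1 ⇒ $1
  imm@[8:0]=0xbd ⇒ 189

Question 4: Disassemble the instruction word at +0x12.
[12] 80 96 → 0x9680
  op=0x9680>>12=0x9 ⇒ and (RR)
  [11:9] rd=3 = $3
  [8:6] rs=2 = $2

and $3, $2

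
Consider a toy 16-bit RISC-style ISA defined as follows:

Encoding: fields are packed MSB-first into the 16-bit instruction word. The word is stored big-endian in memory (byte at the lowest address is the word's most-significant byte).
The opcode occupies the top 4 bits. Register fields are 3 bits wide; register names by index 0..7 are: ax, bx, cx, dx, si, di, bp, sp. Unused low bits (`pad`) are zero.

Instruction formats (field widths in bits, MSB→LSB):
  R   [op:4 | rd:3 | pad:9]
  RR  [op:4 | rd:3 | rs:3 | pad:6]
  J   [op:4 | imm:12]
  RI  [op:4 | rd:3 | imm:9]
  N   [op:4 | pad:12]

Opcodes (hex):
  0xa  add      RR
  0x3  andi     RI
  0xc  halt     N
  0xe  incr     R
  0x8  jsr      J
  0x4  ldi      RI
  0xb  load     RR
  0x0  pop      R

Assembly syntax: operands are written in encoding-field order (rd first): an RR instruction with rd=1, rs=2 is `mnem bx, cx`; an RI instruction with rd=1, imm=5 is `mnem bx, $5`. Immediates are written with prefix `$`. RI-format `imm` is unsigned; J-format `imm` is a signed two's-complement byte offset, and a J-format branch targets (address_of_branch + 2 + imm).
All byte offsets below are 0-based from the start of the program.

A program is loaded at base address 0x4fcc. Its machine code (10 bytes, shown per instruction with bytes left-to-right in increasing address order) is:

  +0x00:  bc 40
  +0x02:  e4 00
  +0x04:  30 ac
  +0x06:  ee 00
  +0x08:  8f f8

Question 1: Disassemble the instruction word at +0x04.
andi ax, $172

off 0x04: read 30 ac as big → 0x30ac
  opcode bits[15:12]=0x3: andi/RI
  rd@[11:9]=0x0 ⇒ ax
  imm@[8:0]=0xac ⇒ $172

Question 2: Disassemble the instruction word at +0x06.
incr sp

off 0x06: read ee 00 as big → 0xee00
  top 4b → 0xe → incr [R]
  rd@[11:9]=0x7 ⇒ sp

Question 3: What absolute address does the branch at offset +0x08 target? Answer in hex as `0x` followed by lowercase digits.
@+08  big-endian(8f f8) = 0x8ff8
  opcode bits[15:12]=0x8: jsr/J
  imm: (w>>0)&0xfff=0xff8 (s12→-8) → $-8
  target = base 0x4fcc + off 0x08 + 2 + imm -8 = 0x4fce

0x4fce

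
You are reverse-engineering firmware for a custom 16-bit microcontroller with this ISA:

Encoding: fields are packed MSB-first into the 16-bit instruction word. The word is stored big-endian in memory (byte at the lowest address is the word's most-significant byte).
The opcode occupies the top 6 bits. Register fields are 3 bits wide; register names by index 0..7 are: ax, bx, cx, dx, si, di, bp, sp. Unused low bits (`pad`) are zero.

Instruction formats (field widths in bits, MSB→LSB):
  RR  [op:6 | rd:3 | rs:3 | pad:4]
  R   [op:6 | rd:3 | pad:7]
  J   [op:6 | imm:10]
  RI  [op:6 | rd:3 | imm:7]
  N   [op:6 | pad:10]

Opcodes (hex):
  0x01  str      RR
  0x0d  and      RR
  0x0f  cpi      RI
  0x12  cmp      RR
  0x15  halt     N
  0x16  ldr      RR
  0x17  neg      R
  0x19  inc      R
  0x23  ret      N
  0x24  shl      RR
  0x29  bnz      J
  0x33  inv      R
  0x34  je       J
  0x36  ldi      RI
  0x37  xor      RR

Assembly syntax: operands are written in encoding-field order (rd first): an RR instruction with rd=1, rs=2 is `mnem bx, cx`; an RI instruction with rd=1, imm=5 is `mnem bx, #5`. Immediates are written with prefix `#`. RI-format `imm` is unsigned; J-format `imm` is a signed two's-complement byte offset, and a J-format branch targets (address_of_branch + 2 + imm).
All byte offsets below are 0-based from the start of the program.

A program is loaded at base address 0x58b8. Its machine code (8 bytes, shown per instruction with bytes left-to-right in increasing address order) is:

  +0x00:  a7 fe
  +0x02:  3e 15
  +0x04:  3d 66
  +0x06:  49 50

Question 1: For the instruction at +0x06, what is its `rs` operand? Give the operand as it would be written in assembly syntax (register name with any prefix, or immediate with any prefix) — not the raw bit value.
+0x06: 49 50 ⇒ word 0x4950 (big)
  op=0x4950>>10=0x12 ⇒ cmp (RR)
  rd@[9:7]=0x2 ⇒ cx
  rs@[6:4]=0x5 ⇒ di

di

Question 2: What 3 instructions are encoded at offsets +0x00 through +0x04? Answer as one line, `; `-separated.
bnz #-2; cpi si, #21; cpi cx, #102

+0x00: a7 fe ⇒ word 0xa7fe (big)
  opcode bits[15:10]=0x29: bnz/J
  [9:0] imm=1022 (s10→-2) = #-2
+0x02: 3e 15 ⇒ word 0x3e15 (big)
  opcode bits[15:10]=0xf: cpi/RI
  [9:7] rd=4 = si
  [6:0] imm=21 = #21
+0x04: 3d 66 ⇒ word 0x3d66 (big)
  opcode bits[15:10]=0xf: cpi/RI
  [9:7] rd=2 = cx
  [6:0] imm=102 = #102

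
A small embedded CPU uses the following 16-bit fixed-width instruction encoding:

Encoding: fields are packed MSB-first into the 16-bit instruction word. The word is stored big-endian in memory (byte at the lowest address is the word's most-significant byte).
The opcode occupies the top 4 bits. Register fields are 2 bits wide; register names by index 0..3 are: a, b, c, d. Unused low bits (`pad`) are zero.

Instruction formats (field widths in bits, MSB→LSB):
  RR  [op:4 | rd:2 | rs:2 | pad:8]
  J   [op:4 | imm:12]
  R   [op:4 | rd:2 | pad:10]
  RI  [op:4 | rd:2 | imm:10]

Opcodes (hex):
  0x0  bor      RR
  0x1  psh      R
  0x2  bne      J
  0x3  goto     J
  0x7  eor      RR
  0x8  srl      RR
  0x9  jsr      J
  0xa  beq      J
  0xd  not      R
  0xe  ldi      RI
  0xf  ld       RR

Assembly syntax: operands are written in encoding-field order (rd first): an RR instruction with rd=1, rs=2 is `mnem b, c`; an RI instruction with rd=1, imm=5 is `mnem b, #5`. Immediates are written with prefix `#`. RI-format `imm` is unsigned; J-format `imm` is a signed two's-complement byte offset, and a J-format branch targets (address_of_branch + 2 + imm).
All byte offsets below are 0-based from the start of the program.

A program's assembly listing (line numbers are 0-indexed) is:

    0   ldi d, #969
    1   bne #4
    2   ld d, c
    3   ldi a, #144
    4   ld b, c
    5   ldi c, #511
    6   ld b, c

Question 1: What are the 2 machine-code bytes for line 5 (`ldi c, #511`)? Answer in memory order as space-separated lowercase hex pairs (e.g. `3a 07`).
e9 ff

5. ldi fields op=0xe:4|rd=2:2|imm=511:10 → word e9ffh → e9 ff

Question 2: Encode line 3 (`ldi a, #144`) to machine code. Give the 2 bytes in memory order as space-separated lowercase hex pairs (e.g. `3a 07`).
e0 90

3. ldi fields op=0xe:4|rd=0:2|imm=144:10 → word e090h → e0 90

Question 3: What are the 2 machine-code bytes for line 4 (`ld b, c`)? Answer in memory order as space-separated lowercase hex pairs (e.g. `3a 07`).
f6 00

4. ld fields op=0xf:4|rd=1:2|rs=2:2|pad=0:8 → word f600h → f6 00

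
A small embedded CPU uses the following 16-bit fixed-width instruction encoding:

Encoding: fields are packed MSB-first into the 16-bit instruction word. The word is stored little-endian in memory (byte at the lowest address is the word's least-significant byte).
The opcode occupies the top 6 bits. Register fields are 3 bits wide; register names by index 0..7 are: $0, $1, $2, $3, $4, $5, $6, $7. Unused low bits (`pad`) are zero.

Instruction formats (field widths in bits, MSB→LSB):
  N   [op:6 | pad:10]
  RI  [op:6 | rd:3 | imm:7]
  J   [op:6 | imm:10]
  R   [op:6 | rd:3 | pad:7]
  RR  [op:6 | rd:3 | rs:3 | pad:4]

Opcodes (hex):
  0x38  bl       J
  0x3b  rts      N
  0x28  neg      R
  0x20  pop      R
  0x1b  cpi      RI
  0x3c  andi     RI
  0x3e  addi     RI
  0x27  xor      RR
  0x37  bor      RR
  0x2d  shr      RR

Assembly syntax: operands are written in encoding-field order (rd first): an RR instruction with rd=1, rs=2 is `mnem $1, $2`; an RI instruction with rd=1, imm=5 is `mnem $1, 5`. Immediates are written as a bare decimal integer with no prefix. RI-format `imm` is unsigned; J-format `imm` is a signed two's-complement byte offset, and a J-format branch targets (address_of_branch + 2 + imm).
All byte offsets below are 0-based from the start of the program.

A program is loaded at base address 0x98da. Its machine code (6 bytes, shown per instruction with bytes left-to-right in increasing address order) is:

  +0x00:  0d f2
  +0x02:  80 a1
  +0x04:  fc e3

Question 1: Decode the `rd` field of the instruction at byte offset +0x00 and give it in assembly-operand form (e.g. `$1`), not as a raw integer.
@+00  little-endian(0d f2) = 0xf20d
  opcode bits[15:10]=0x3c: andi/RI
  rd: (w>>7)&0x7=0x4 → $4
  imm: (w>>0)&0x7f=0xd → 13

$4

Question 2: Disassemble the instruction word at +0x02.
neg $3

[02] 80 a1 → 0xa180
  opcode bits[15:10]=0x28: neg/R
  [9:7] rd=3 = $3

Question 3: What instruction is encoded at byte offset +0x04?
bl -4

[04] fc e3 → 0xe3fc
  top 6b → 0x38 → bl [J]
  imm@[9:0]=0x3fc (s10→-4) ⇒ -4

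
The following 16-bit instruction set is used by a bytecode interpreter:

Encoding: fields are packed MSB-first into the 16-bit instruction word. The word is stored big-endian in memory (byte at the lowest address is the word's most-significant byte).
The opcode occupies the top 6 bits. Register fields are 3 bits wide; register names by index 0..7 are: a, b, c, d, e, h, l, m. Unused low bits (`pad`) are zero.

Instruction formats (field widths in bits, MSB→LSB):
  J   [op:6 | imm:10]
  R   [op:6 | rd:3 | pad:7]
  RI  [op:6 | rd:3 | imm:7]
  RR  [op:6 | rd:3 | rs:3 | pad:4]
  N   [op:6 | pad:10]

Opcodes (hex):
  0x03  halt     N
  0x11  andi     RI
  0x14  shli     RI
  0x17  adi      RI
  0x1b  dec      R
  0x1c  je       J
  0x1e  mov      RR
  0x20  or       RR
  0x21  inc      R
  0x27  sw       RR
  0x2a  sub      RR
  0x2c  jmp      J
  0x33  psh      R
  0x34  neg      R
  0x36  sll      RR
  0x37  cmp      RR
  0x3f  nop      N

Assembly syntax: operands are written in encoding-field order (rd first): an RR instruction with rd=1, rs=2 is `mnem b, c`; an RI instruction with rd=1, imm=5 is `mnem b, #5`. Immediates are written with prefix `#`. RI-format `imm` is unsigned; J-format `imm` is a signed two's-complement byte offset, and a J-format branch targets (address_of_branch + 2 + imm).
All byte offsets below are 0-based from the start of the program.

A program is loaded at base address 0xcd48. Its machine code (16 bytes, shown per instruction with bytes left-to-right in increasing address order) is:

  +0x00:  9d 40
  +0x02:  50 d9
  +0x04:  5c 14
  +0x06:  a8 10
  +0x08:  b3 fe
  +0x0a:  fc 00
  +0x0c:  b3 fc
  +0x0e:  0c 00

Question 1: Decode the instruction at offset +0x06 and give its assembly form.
off 0x06: read a8 10 as big → 0xa810
  opcode bits[15:10]=0x2a: sub/RR
  rd: (w>>7)&0x7=0x0 → a
  rs: (w>>4)&0x7=0x1 → b

sub a, b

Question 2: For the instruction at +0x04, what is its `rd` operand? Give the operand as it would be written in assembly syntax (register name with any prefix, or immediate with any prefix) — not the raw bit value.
[04] 5c 14 → 0x5c14
  opcode bits[15:10]=0x17: adi/RI
  rd: (w>>7)&0x7=0x0 → a
  imm: (w>>0)&0x7f=0x14 → #20

a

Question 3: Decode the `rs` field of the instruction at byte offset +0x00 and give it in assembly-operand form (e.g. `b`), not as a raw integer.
[00] 9d 40 → 0x9d40
  op=0x9d40>>10=0x27 ⇒ sw (RR)
  [9:7] rd=2 = c
  [6:4] rs=4 = e

e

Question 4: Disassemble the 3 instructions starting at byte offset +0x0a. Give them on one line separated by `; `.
@+0a  big-endian(fc 00) = 0xfc00
  op=0xfc00>>10=0x3f ⇒ nop (N)
@+0c  big-endian(b3 fc) = 0xb3fc
  op=0xb3fc>>10=0x2c ⇒ jmp (J)
  imm@[9:0]=0x3fc (s10→-4) ⇒ #-4
@+0e  big-endian(0c 00) = 0x0c00
  op=0x0c00>>10=0x3 ⇒ halt (N)

nop; jmp #-4; halt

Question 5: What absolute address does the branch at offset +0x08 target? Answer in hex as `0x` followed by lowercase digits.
0xcd50

[08] b3 fe → 0xb3fe
  op=0xb3fe>>10=0x2c ⇒ jmp (J)
  imm@[9:0]=0x3fe (s10→-2) ⇒ #-2
  target = base 0xcd48 + off 0x08 + 2 + imm -2 = 0xcd50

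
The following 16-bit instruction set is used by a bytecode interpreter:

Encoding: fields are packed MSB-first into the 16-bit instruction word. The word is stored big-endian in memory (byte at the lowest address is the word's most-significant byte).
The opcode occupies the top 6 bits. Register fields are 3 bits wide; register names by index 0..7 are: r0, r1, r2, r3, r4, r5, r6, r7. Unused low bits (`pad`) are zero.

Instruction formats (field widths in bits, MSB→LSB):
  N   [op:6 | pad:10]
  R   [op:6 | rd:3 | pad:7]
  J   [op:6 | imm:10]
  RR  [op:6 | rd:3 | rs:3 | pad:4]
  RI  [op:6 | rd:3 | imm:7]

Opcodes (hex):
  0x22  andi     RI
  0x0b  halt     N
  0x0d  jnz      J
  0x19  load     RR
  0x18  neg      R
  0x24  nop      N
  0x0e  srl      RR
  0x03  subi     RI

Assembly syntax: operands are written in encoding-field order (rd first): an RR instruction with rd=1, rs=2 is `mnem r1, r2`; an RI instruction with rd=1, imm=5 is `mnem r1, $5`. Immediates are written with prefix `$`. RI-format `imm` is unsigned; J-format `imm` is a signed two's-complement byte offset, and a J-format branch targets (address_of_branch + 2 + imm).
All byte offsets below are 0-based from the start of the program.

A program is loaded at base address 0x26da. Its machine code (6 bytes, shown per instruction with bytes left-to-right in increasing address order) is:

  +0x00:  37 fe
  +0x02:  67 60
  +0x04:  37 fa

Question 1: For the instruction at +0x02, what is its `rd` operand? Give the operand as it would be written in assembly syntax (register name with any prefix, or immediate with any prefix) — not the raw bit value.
r6

+0x02: 67 60 ⇒ word 0x6760 (big)
  top 6b → 0x19 → load [RR]
  rd: (w>>7)&0x7=0x6 → r6
  rs: (w>>4)&0x7=0x6 → r6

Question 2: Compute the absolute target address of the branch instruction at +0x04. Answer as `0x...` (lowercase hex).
0x26da

+0x04: 37 fa ⇒ word 0x37fa (big)
  opcode bits[15:10]=0xd: jnz/J
  imm: (w>>0)&0x3ff=0x3fa (s10→-6) → $-6
  target = base 0x26da + off 0x04 + 2 + imm -6 = 0x26da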